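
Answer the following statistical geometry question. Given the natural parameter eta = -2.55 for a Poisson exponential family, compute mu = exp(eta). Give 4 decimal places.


Expectation parameter for Poisson exponential family:
mu = exp(eta).
eta = -2.55.
mu = exp(-2.55) = 0.0781

0.0781


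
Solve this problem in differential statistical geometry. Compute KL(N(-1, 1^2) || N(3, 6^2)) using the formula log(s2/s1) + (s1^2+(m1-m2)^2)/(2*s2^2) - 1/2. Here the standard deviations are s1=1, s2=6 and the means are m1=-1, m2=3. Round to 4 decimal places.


KL divergence between normal distributions:
KL = log(s2/s1) + (s1^2 + (m1-m2)^2)/(2*s2^2) - 1/2.
log(6/1) = 1.791759.
(1^2 + (-1-3)^2)/(2*6^2) = (1 + 16)/72 = 0.236111.
KL = 1.791759 + 0.236111 - 0.5 = 1.5279

1.5279


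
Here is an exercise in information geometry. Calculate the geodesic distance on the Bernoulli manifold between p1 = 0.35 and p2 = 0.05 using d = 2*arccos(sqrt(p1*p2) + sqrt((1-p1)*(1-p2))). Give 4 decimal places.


Geodesic distance on Bernoulli manifold:
d(p1,p2) = 2*arccos(sqrt(p1*p2) + sqrt((1-p1)*(1-p2))).
sqrt(p1*p2) = sqrt(0.35*0.05) = 0.132288.
sqrt((1-p1)*(1-p2)) = sqrt(0.65*0.95) = 0.785812.
arg = 0.132288 + 0.785812 = 0.918099.
d = 2*arccos(0.918099) = 0.8151

0.8151


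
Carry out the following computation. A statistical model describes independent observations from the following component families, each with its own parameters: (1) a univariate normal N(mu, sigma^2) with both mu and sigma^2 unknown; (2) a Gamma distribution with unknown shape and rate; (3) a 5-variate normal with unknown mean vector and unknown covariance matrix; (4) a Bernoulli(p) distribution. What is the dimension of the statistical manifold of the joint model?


The dimension of a statistical manifold equals the number of free
(independent) real parameters of the model. For a product of independent
blocks the parameter counts add.
- normal (mu, sigma^2): 2.
- Gamma (shape, rate): 2.
- 5-variate normal: 5 (mean) + 5*6/2 = 15 (symmetric covariance) = 20.
- Bernoulli (p): 1.
Total = 2 + 2 + 20 + 1 = 25.
Dimension = 25

25


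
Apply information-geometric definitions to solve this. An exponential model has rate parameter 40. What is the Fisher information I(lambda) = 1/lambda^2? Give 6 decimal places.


Fisher information for exponential: I(lambda) = 1/lambda^2.
lambda = 40, lambda^2 = 1600.
I = 1/1600 = 0.000625

0.000625


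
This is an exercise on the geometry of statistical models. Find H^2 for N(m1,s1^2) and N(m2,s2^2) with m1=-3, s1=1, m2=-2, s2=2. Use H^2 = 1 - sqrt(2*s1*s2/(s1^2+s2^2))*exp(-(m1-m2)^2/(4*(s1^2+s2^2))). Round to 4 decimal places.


Squared Hellinger distance for Gaussians:
H^2 = 1 - sqrt(2*s1*s2/(s1^2+s2^2)) * exp(-(m1-m2)^2/(4*(s1^2+s2^2))).
s1^2 = 1, s2^2 = 4, s1^2+s2^2 = 5.
sqrt(2*1*2/(5)) = 0.894427.
(m1-m2)^2 = (-1)^2 = 1.
exp(-1/(4*5)) = exp(-0.05) = 0.951229.
H^2 = 1 - 0.894427*0.951229 = 0.1492

0.1492


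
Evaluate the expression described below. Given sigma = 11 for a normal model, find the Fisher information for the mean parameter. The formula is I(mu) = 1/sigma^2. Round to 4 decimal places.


The Fisher information for the mean of a normal distribution is I(mu) = 1/sigma^2.
sigma = 11, so sigma^2 = 121.
I(mu) = 1/121 = 0.0083

0.0083


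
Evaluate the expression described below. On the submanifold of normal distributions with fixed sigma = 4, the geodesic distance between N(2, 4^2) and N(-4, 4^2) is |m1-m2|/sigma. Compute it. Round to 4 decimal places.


On the fixed-variance normal subfamily, geodesic distance = |m1-m2|/sigma.
|2 - -4| = 6.
sigma = 4.
d = 6/4 = 1.5000

1.5000


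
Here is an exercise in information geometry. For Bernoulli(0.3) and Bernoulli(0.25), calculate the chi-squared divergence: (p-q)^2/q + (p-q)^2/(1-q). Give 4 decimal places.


Chi-squared divergence between Bernoulli distributions:
chi^2 = (p-q)^2/q + (p-q)^2/(1-q).
p = 0.3, q = 0.25, p-q = 0.05.
(p-q)^2 = 0.0025.
term1 = 0.0025/0.25 = 0.01.
term2 = 0.0025/0.75 = 0.003333.
chi^2 = 0.01 + 0.003333 = 0.0133

0.0133


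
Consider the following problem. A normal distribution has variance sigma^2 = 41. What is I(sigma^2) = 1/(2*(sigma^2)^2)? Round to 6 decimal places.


Fisher information for variance: I(sigma^2) = 1/(2*sigma^4).
sigma^2 = 41, so sigma^4 = 1681.
I = 1/(2*1681) = 1/3362 = 0.000297

0.000297


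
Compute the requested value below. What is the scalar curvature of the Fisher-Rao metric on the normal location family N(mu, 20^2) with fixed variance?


This family has a single free parameter, so its statistical manifold
is 1-dimensional. The Riemann curvature tensor of any 1-dimensional
Riemannian manifold vanishes identically, so R = 0.

0


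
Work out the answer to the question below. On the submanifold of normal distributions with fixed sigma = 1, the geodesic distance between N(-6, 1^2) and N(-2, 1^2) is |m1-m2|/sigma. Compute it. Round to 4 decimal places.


On the fixed-variance normal subfamily, geodesic distance = |m1-m2|/sigma.
|-6 - -2| = 4.
sigma = 1.
d = 4/1 = 4.0000

4.0000


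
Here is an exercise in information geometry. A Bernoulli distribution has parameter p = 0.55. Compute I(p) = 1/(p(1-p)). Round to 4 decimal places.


For Bernoulli(p), Fisher information is I(p) = 1/(p*(1-p)).
p = 0.55, 1-p = 0.45.
p*(1-p) = 0.2475.
I(p) = 1/0.2475 = 4.0404

4.0404


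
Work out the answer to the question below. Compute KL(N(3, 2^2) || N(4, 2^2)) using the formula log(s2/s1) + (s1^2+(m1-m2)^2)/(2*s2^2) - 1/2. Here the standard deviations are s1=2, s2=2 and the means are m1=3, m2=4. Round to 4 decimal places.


KL divergence between normal distributions:
KL = log(s2/s1) + (s1^2 + (m1-m2)^2)/(2*s2^2) - 1/2.
log(2/2) = 0.0.
(2^2 + (3-4)^2)/(2*2^2) = (4 + 1)/8 = 0.625.
KL = 0.0 + 0.625 - 0.5 = 0.1250

0.1250


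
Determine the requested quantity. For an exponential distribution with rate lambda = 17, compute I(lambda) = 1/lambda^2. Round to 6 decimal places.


Fisher information for exponential: I(lambda) = 1/lambda^2.
lambda = 17, lambda^2 = 289.
I = 1/289 = 0.003460

0.003460


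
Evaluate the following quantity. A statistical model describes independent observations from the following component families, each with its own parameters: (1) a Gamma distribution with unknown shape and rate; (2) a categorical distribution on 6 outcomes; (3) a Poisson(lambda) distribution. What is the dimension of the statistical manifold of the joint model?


The dimension of a statistical manifold equals the number of free
(independent) real parameters of the model. For a product of independent
blocks the parameter counts add.
- Gamma (shape, rate): 2.
- categorical on 6 outcomes (probabilities sum to 1): 6-1 = 5.
- Poisson (lambda): 1.
Total = 2 + 5 + 1 = 8.
Dimension = 8

8


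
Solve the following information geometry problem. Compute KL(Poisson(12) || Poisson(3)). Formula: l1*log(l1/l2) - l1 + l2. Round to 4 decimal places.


KL divergence for Poisson:
KL = l1*log(l1/l2) - l1 + l2.
l1 = 12, l2 = 3.
log(12/3) = 1.386294.
l1*log(l1/l2) = 12 * 1.386294 = 16.635532.
KL = 16.635532 - 12 + 3 = 7.6355

7.6355


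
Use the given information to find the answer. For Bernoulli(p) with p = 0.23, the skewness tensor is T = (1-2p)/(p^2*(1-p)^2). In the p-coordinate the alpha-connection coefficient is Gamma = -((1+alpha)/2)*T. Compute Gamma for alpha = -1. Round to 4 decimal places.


Skewness (Amari-Chentsov) tensor: T = (1-2p)/(p^2*(1-p)^2).
p = 0.23, 1-2p = 0.54, p^2 = 0.0529, (1-p)^2 = 0.5929.
T = 0.54/(0.0529 * 0.5929) = 17.216967.
In the p-coordinate, Gamma^(alpha) = Gamma^(0) - (alpha/2)*T with Gamma^(0) = (1/2)*g'(p) = -T/2,
so Gamma^(alpha) = -((1+alpha)/2)*T.
alpha = -1, -(1+alpha)/2 = 0.0.
Gamma = 0.0 * 17.216967 = 0.0000

0.0000


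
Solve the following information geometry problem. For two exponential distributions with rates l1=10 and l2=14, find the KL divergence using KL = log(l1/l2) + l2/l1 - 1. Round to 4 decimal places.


KL divergence for exponential family:
KL = log(l1/l2) + l2/l1 - 1.
log(10/14) = -0.336472.
14/10 = 1.4.
KL = -0.336472 + 1.4 - 1 = 0.0635

0.0635


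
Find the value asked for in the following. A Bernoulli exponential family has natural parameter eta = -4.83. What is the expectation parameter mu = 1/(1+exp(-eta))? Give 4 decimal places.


Dual coordinate (expectation parameter) for Bernoulli:
mu = 1/(1+exp(-eta)).
eta = -4.83.
exp(-eta) = exp(4.83) = 125.210961.
mu = 1/(1+125.210961) = 0.0079

0.0079


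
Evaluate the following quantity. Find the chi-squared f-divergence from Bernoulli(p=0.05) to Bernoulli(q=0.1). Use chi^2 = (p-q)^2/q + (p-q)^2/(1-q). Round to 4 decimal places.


Chi-squared divergence between Bernoulli distributions:
chi^2 = (p-q)^2/q + (p-q)^2/(1-q).
p = 0.05, q = 0.1, p-q = -0.05.
(p-q)^2 = 0.0025.
term1 = 0.0025/0.1 = 0.025.
term2 = 0.0025/0.9 = 0.002778.
chi^2 = 0.025 + 0.002778 = 0.0278

0.0278


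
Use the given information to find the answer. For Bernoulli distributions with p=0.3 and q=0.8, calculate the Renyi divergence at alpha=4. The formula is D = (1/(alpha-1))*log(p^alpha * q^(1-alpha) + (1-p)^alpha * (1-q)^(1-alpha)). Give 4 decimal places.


Renyi divergence of order alpha between Bernoulli distributions:
D = (1/(alpha-1))*log(p^alpha * q^(1-alpha) + (1-p)^alpha * (1-q)^(1-alpha)).
alpha = 4, p = 0.3, q = 0.8.
p^alpha * q^(1-alpha) = 0.3^4 * 0.8^-3 = 0.01582.
(1-p)^alpha * (1-q)^(1-alpha) = 0.7^4 * 0.2^-3 = 30.0125.
sum = 0.01582 + 30.0125 = 30.02832.
D = (1/3)*log(30.02832) = 1.1340

1.1340


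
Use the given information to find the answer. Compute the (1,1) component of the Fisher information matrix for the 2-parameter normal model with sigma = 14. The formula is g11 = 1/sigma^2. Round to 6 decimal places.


For the 2-parameter normal family, the Fisher metric has:
  g11 = 1/sigma^2, g22 = 2/sigma^2.
sigma = 14, sigma^2 = 196.
g11 = 0.005102

0.005102


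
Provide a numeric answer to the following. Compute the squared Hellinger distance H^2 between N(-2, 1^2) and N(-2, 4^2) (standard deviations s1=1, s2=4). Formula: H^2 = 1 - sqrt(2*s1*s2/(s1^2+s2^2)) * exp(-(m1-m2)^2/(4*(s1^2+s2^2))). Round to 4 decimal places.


Squared Hellinger distance for Gaussians:
H^2 = 1 - sqrt(2*s1*s2/(s1^2+s2^2)) * exp(-(m1-m2)^2/(4*(s1^2+s2^2))).
s1^2 = 1, s2^2 = 16, s1^2+s2^2 = 17.
sqrt(2*1*4/(17)) = 0.685994.
(m1-m2)^2 = (0)^2 = 0.
exp(-0/(4*17)) = exp(0.0) = 1.0.
H^2 = 1 - 0.685994*1.0 = 0.3140

0.3140


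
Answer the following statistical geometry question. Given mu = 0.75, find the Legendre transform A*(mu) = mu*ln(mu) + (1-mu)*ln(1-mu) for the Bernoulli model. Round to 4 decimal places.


Legendre transform for Bernoulli:
A*(mu) = mu*log(mu) + (1-mu)*log(1-mu).
mu = 0.75, 1-mu = 0.25.
mu*log(mu) = 0.75*log(0.75) = -0.215762.
(1-mu)*log(1-mu) = 0.25*log(0.25) = -0.346574.
A* = -0.215762 + -0.346574 = -0.5623

-0.5623


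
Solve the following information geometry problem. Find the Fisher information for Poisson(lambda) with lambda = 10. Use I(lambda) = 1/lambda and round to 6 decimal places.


Fisher information for Poisson: I(lambda) = 1/lambda.
lambda = 10.
I(lambda) = 1/10 = 0.100000

0.100000


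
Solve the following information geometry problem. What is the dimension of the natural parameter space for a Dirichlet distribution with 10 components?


Exponential family dimension calculation:
Dirichlet with 10 components has 10 natural parameters.

10


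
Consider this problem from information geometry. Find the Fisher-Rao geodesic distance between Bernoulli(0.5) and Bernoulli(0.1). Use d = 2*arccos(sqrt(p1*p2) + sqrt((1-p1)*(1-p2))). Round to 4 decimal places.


Geodesic distance on Bernoulli manifold:
d(p1,p2) = 2*arccos(sqrt(p1*p2) + sqrt((1-p1)*(1-p2))).
sqrt(p1*p2) = sqrt(0.5*0.1) = 0.223607.
sqrt((1-p1)*(1-p2)) = sqrt(0.5*0.9) = 0.67082.
arg = 0.223607 + 0.67082 = 0.894427.
d = 2*arccos(0.894427) = 0.9273

0.9273


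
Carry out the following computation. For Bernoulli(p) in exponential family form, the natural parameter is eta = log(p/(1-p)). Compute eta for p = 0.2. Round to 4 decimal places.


Natural parameter for Bernoulli: eta = log(p/(1-p)).
p = 0.2, 1-p = 0.8.
p/(1-p) = 0.25.
eta = log(0.25) = -1.3863

-1.3863


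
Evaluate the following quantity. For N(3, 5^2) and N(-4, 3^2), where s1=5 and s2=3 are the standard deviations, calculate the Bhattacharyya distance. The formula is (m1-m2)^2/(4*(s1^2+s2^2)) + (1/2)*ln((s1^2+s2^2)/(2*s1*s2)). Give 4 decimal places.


Bhattacharyya distance between two Gaussians:
DB = (m1-m2)^2/(4*(s1^2+s2^2)) + (1/2)*ln((s1^2+s2^2)/(2*s1*s2)).
(m1-m2)^2 = (7)^2 = 49.
s1^2+s2^2 = 25 + 9 = 34.
term1 = 49/136 = 0.360294.
term2 = 0.5*ln(34/30.0) = 0.062582.
DB = 0.360294 + 0.062582 = 0.4229

0.4229


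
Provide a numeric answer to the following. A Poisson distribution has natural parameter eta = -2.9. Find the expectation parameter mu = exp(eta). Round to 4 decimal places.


Expectation parameter for Poisson exponential family:
mu = exp(eta).
eta = -2.9.
mu = exp(-2.9) = 0.0550

0.0550


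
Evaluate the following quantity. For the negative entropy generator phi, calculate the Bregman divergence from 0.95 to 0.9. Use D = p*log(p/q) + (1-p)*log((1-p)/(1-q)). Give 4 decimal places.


Bregman divergence with negative entropy generator:
D = p*log(p/q) + (1-p)*log((1-p)/(1-q)).
p = 0.95, q = 0.9.
p*log(p/q) = 0.95*log(0.95/0.9) = 0.051364.
(1-p)*log((1-p)/(1-q)) = 0.05*log(0.05/0.1) = -0.034657.
D = 0.051364 + -0.034657 = 0.0167

0.0167


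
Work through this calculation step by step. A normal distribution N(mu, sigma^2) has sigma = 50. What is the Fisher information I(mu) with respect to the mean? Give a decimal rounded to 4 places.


The Fisher information for the mean of a normal distribution is I(mu) = 1/sigma^2.
sigma = 50, so sigma^2 = 2500.
I(mu) = 1/2500 = 0.0004

0.0004


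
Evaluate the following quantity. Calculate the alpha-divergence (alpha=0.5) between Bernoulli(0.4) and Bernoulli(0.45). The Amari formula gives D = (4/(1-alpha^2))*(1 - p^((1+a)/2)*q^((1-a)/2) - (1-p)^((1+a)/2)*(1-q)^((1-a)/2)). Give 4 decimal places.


Amari alpha-divergence:
D = (4/(1-alpha^2))*(1 - p^((1+a)/2)*q^((1-a)/2) - (1-p)^((1+a)/2)*(1-q)^((1-a)/2)).
alpha = 0.5, p = 0.4, q = 0.45.
e1 = (1+alpha)/2 = 0.75, e2 = (1-alpha)/2 = 0.25.
t1 = p^e1 * q^e2 = 0.4^0.75 * 0.45^0.25 = 0.411953.
t2 = (1-p)^e1 * (1-q)^e2 = 0.6^0.75 * 0.55^0.25 = 0.587089.
4/(1-alpha^2) = 5.333333.
D = 5.333333*(1 - 0.411953 - 0.587089) = 0.0051

0.0051


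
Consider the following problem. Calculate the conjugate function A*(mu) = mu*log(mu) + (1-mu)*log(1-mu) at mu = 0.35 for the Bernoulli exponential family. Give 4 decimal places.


Legendre transform for Bernoulli:
A*(mu) = mu*log(mu) + (1-mu)*log(1-mu).
mu = 0.35, 1-mu = 0.65.
mu*log(mu) = 0.35*log(0.35) = -0.367438.
(1-mu)*log(1-mu) = 0.65*log(0.65) = -0.280009.
A* = -0.367438 + -0.280009 = -0.6474

-0.6474


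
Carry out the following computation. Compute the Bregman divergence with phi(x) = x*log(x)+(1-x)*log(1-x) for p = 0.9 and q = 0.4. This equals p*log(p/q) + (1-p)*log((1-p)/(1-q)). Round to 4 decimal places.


Bregman divergence with negative entropy generator:
D = p*log(p/q) + (1-p)*log((1-p)/(1-q)).
p = 0.9, q = 0.4.
p*log(p/q) = 0.9*log(0.9/0.4) = 0.729837.
(1-p)*log((1-p)/(1-q)) = 0.1*log(0.1/0.6) = -0.179176.
D = 0.729837 + -0.179176 = 0.5507

0.5507


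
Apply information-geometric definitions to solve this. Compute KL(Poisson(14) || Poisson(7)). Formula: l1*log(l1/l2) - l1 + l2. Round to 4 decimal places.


KL divergence for Poisson:
KL = l1*log(l1/l2) - l1 + l2.
l1 = 14, l2 = 7.
log(14/7) = 0.693147.
l1*log(l1/l2) = 14 * 0.693147 = 9.704061.
KL = 9.704061 - 14 + 7 = 2.7041

2.7041


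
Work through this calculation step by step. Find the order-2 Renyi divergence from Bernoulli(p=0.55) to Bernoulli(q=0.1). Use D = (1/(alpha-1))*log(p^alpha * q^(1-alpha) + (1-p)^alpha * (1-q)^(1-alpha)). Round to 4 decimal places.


Renyi divergence of order alpha between Bernoulli distributions:
D = (1/(alpha-1))*log(p^alpha * q^(1-alpha) + (1-p)^alpha * (1-q)^(1-alpha)).
alpha = 2, p = 0.55, q = 0.1.
p^alpha * q^(1-alpha) = 0.55^2 * 0.1^-1 = 3.025.
(1-p)^alpha * (1-q)^(1-alpha) = 0.45^2 * 0.9^-1 = 0.225.
sum = 3.025 + 0.225 = 3.25.
D = (1/1)*log(3.25) = 1.1787

1.1787


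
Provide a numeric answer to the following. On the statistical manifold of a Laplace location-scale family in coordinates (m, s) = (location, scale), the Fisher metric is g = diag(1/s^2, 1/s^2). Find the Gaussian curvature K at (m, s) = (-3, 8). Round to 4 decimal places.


The metric has the form g = (A dm^2 + B ds^2)/s^2 with A = 1, B = 1.
Substitute u = sqrt(A/B)*m: g = B*(du^2 + ds^2)/s^2, i.e. B times the
Poincare upper half-plane metric, which has constant Gaussian curvature -1.
Scaling a 2D metric by a constant c divides the Gaussian curvature by c,
so K = -1/B = -1/(1) = -1.0000 everywhere (the point (m, s) = (-3, 8) is irrelevant:
the curvature is constant).
The requested Gaussian curvature is K = -1.0000.

-1.0000


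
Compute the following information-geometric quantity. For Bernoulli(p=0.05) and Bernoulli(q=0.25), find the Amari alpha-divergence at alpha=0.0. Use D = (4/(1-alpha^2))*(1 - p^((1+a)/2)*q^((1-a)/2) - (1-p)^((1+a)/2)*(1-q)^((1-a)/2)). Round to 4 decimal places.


Amari alpha-divergence:
D = (4/(1-alpha^2))*(1 - p^((1+a)/2)*q^((1-a)/2) - (1-p)^((1+a)/2)*(1-q)^((1-a)/2)).
alpha = 0.0, p = 0.05, q = 0.25.
e1 = (1+alpha)/2 = 0.5, e2 = (1-alpha)/2 = 0.5.
t1 = p^e1 * q^e2 = 0.05^0.5 * 0.25^0.5 = 0.111803.
t2 = (1-p)^e1 * (1-q)^e2 = 0.95^0.5 * 0.75^0.5 = 0.844097.
4/(1-alpha^2) = 4.0.
D = 4.0*(1 - 0.111803 - 0.844097) = 0.1764

0.1764


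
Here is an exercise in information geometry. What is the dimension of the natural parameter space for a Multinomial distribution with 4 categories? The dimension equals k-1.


Exponential family dimension calculation:
For Multinomial with k=4 categories, dim = k-1 = 3.

3


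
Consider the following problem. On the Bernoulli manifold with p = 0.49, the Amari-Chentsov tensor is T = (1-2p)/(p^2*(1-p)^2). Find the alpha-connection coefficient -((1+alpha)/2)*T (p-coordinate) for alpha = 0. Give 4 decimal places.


Skewness (Amari-Chentsov) tensor: T = (1-2p)/(p^2*(1-p)^2).
p = 0.49, 1-2p = 0.02, p^2 = 0.2401, (1-p)^2 = 0.2601.
T = 0.02/(0.2401 * 0.2601) = 0.320256.
In the p-coordinate, Gamma^(alpha) = Gamma^(0) - (alpha/2)*T with Gamma^(0) = (1/2)*g'(p) = -T/2,
so Gamma^(alpha) = -((1+alpha)/2)*T.
alpha = 0, -(1+alpha)/2 = -0.5.
Gamma = -0.5 * 0.320256 = -0.1601

-0.1601


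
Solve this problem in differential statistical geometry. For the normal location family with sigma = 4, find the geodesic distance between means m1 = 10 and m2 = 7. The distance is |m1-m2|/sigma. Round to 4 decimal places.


On the fixed-variance normal subfamily, geodesic distance = |m1-m2|/sigma.
|10 - 7| = 3.
sigma = 4.
d = 3/4 = 0.7500

0.7500


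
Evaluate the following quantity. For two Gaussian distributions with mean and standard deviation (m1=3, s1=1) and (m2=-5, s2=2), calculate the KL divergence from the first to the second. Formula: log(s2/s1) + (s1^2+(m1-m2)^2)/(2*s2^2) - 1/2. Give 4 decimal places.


KL divergence between normal distributions:
KL = log(s2/s1) + (s1^2 + (m1-m2)^2)/(2*s2^2) - 1/2.
log(2/1) = 0.693147.
(1^2 + (3--5)^2)/(2*2^2) = (1 + 64)/8 = 8.125.
KL = 0.693147 + 8.125 - 0.5 = 8.3181

8.3181


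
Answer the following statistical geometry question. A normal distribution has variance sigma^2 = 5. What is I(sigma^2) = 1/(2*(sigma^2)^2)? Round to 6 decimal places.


Fisher information for variance: I(sigma^2) = 1/(2*sigma^4).
sigma^2 = 5, so sigma^4 = 25.
I = 1/(2*25) = 1/50 = 0.020000

0.020000


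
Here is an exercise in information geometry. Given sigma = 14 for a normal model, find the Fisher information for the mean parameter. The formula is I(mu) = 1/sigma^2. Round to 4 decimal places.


The Fisher information for the mean of a normal distribution is I(mu) = 1/sigma^2.
sigma = 14, so sigma^2 = 196.
I(mu) = 1/196 = 0.0051

0.0051


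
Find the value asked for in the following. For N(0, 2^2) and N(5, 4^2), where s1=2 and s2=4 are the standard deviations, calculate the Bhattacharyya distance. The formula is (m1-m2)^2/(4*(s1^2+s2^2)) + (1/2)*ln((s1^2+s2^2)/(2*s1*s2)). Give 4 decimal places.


Bhattacharyya distance between two Gaussians:
DB = (m1-m2)^2/(4*(s1^2+s2^2)) + (1/2)*ln((s1^2+s2^2)/(2*s1*s2)).
(m1-m2)^2 = (-5)^2 = 25.
s1^2+s2^2 = 4 + 16 = 20.
term1 = 25/80 = 0.3125.
term2 = 0.5*ln(20/16.0) = 0.111572.
DB = 0.3125 + 0.111572 = 0.4241

0.4241


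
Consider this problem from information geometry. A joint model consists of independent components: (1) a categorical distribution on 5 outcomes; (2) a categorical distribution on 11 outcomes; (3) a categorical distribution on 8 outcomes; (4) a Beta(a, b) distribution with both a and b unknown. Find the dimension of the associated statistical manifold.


The dimension of a statistical manifold equals the number of free
(independent) real parameters of the model. For a product of independent
blocks the parameter counts add.
- categorical on 5 outcomes (probabilities sum to 1): 5-1 = 4.
- categorical on 11 outcomes (probabilities sum to 1): 11-1 = 10.
- categorical on 8 outcomes (probabilities sum to 1): 8-1 = 7.
- Beta (a, b): 2.
Total = 4 + 10 + 7 + 2 = 23.
Dimension = 23

23


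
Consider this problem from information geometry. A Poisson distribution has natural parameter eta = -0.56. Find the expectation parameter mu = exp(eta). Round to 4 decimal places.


Expectation parameter for Poisson exponential family:
mu = exp(eta).
eta = -0.56.
mu = exp(-0.56) = 0.5712

0.5712


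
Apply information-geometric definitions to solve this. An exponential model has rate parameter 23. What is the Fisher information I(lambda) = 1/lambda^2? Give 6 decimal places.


Fisher information for exponential: I(lambda) = 1/lambda^2.
lambda = 23, lambda^2 = 529.
I = 1/529 = 0.001890

0.001890


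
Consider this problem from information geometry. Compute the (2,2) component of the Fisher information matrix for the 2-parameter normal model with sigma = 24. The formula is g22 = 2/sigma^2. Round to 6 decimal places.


For the 2-parameter normal family, the Fisher metric has:
  g11 = 1/sigma^2, g22 = 2/sigma^2.
sigma = 24, sigma^2 = 576.
g22 = 0.003472

0.003472


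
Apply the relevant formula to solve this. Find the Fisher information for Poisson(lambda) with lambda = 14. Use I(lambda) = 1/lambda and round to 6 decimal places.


Fisher information for Poisson: I(lambda) = 1/lambda.
lambda = 14.
I(lambda) = 1/14 = 0.071429

0.071429


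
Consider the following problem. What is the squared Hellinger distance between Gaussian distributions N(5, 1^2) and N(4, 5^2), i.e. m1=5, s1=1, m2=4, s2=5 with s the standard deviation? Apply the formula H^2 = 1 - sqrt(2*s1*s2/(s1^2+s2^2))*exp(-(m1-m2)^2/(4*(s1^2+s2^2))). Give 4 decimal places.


Squared Hellinger distance for Gaussians:
H^2 = 1 - sqrt(2*s1*s2/(s1^2+s2^2)) * exp(-(m1-m2)^2/(4*(s1^2+s2^2))).
s1^2 = 1, s2^2 = 25, s1^2+s2^2 = 26.
sqrt(2*1*5/(26)) = 0.620174.
(m1-m2)^2 = (1)^2 = 1.
exp(-1/(4*26)) = exp(-0.009615) = 0.990431.
H^2 = 1 - 0.620174*0.990431 = 0.3858

0.3858


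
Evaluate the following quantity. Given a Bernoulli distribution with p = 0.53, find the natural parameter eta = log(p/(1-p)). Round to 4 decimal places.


Natural parameter for Bernoulli: eta = log(p/(1-p)).
p = 0.53, 1-p = 0.47.
p/(1-p) = 1.12766.
eta = log(1.12766) = 0.1201

0.1201


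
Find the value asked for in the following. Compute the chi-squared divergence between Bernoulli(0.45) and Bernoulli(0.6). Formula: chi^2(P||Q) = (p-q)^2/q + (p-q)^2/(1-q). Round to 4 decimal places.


Chi-squared divergence between Bernoulli distributions:
chi^2 = (p-q)^2/q + (p-q)^2/(1-q).
p = 0.45, q = 0.6, p-q = -0.15.
(p-q)^2 = 0.0225.
term1 = 0.0225/0.6 = 0.0375.
term2 = 0.0225/0.4 = 0.05625.
chi^2 = 0.0375 + 0.05625 = 0.0937

0.0937


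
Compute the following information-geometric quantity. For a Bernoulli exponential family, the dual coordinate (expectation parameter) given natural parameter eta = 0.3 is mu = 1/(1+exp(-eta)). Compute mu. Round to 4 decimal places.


Dual coordinate (expectation parameter) for Bernoulli:
mu = 1/(1+exp(-eta)).
eta = 0.3.
exp(-eta) = exp(-0.3) = 0.740818.
mu = 1/(1+0.740818) = 0.5744

0.5744


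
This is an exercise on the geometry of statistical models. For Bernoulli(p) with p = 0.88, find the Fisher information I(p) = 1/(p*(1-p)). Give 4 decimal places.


For Bernoulli(p), Fisher information is I(p) = 1/(p*(1-p)).
p = 0.88, 1-p = 0.12.
p*(1-p) = 0.1056.
I(p) = 1/0.1056 = 9.4697

9.4697


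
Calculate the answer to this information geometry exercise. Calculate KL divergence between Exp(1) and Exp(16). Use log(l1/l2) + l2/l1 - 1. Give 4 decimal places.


KL divergence for exponential family:
KL = log(l1/l2) + l2/l1 - 1.
log(1/16) = -2.772589.
16/1 = 16.0.
KL = -2.772589 + 16.0 - 1 = 12.2274

12.2274


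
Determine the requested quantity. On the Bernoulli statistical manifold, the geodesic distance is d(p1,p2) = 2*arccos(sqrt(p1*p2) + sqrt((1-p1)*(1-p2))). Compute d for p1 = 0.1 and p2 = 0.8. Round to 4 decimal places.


Geodesic distance on Bernoulli manifold:
d(p1,p2) = 2*arccos(sqrt(p1*p2) + sqrt((1-p1)*(1-p2))).
sqrt(p1*p2) = sqrt(0.1*0.8) = 0.282843.
sqrt((1-p1)*(1-p2)) = sqrt(0.9*0.2) = 0.424264.
arg = 0.282843 + 0.424264 = 0.707107.
d = 2*arccos(0.707107) = 1.5708

1.5708


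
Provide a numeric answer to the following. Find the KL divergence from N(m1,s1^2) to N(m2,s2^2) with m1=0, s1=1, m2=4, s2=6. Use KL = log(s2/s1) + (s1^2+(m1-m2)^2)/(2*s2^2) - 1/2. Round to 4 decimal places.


KL divergence between normal distributions:
KL = log(s2/s1) + (s1^2 + (m1-m2)^2)/(2*s2^2) - 1/2.
log(6/1) = 1.791759.
(1^2 + (0-4)^2)/(2*6^2) = (1 + 16)/72 = 0.236111.
KL = 1.791759 + 0.236111 - 0.5 = 1.5279

1.5279


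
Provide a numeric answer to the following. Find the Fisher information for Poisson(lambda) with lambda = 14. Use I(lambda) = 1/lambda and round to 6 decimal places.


Fisher information for Poisson: I(lambda) = 1/lambda.
lambda = 14.
I(lambda) = 1/14 = 0.071429

0.071429


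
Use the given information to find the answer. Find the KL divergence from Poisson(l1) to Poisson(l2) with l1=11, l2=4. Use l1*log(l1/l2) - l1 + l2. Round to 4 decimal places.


KL divergence for Poisson:
KL = l1*log(l1/l2) - l1 + l2.
l1 = 11, l2 = 4.
log(11/4) = 1.011601.
l1*log(l1/l2) = 11 * 1.011601 = 11.12761.
KL = 11.12761 - 11 + 4 = 4.1276

4.1276


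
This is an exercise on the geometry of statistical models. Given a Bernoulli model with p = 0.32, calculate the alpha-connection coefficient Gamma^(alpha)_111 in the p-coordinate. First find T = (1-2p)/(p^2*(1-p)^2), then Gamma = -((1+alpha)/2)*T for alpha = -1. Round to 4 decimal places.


Skewness (Amari-Chentsov) tensor: T = (1-2p)/(p^2*(1-p)^2).
p = 0.32, 1-2p = 0.36, p^2 = 0.1024, (1-p)^2 = 0.4624.
T = 0.36/(0.1024 * 0.4624) = 7.602995.
In the p-coordinate, Gamma^(alpha) = Gamma^(0) - (alpha/2)*T with Gamma^(0) = (1/2)*g'(p) = -T/2,
so Gamma^(alpha) = -((1+alpha)/2)*T.
alpha = -1, -(1+alpha)/2 = 0.0.
Gamma = 0.0 * 7.602995 = 0.0000

0.0000


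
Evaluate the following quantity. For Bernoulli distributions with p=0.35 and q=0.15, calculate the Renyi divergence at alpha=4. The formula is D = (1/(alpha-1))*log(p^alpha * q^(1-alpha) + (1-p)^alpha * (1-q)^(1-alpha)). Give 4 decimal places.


Renyi divergence of order alpha between Bernoulli distributions:
D = (1/(alpha-1))*log(p^alpha * q^(1-alpha) + (1-p)^alpha * (1-q)^(1-alpha)).
alpha = 4, p = 0.35, q = 0.15.
p^alpha * q^(1-alpha) = 0.35^4 * 0.15^-3 = 4.446296.
(1-p)^alpha * (1-q)^(1-alpha) = 0.65^4 * 0.85^-3 = 0.290668.
sum = 4.446296 + 0.290668 = 4.736964.
D = (1/3)*log(4.736964) = 0.5185

0.5185


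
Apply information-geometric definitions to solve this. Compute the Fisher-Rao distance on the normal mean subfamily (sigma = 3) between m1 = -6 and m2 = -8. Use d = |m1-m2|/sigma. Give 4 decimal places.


On the fixed-variance normal subfamily, geodesic distance = |m1-m2|/sigma.
|-6 - -8| = 2.
sigma = 3.
d = 2/3 = 0.6667

0.6667


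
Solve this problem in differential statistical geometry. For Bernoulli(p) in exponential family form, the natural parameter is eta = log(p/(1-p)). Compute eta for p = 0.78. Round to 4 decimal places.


Natural parameter for Bernoulli: eta = log(p/(1-p)).
p = 0.78, 1-p = 0.22.
p/(1-p) = 3.545455.
eta = log(3.545455) = 1.2657

1.2657


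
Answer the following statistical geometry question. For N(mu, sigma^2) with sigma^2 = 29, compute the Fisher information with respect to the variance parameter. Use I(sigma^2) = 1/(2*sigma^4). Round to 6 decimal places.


Fisher information for variance: I(sigma^2) = 1/(2*sigma^4).
sigma^2 = 29, so sigma^4 = 841.
I = 1/(2*841) = 1/1682 = 0.000595

0.000595


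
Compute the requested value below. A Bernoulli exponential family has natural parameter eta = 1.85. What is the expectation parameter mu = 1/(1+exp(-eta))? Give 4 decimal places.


Dual coordinate (expectation parameter) for Bernoulli:
mu = 1/(1+exp(-eta)).
eta = 1.85.
exp(-eta) = exp(-1.85) = 0.157237.
mu = 1/(1+0.157237) = 0.8641

0.8641


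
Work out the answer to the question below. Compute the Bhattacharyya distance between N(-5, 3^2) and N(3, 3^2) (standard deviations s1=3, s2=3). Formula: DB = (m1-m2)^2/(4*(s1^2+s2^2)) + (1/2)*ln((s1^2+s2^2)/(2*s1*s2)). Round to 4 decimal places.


Bhattacharyya distance between two Gaussians:
DB = (m1-m2)^2/(4*(s1^2+s2^2)) + (1/2)*ln((s1^2+s2^2)/(2*s1*s2)).
(m1-m2)^2 = (-8)^2 = 64.
s1^2+s2^2 = 9 + 9 = 18.
term1 = 64/72 = 0.888889.
term2 = 0.5*ln(18/18.0) = 0.0.
DB = 0.888889 + 0.0 = 0.8889

0.8889


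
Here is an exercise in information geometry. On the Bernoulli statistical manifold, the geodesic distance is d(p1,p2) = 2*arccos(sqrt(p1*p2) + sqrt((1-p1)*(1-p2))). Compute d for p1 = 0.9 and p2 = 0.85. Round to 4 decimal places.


Geodesic distance on Bernoulli manifold:
d(p1,p2) = 2*arccos(sqrt(p1*p2) + sqrt((1-p1)*(1-p2))).
sqrt(p1*p2) = sqrt(0.9*0.85) = 0.874643.
sqrt((1-p1)*(1-p2)) = sqrt(0.1*0.15) = 0.122474.
arg = 0.874643 + 0.122474 = 0.997117.
d = 2*arccos(0.997117) = 0.1519

0.1519


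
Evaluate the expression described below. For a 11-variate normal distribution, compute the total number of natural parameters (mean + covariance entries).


Exponential family dimension calculation:
For 11-dim MVN: mean has 11 params, covariance has 11*12/2 = 66 unique entries.
Total dim = 11 + 66 = 77.

77


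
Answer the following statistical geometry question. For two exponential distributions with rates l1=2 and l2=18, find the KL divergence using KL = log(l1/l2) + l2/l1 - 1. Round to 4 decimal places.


KL divergence for exponential family:
KL = log(l1/l2) + l2/l1 - 1.
log(2/18) = -2.197225.
18/2 = 9.0.
KL = -2.197225 + 9.0 - 1 = 5.8028

5.8028


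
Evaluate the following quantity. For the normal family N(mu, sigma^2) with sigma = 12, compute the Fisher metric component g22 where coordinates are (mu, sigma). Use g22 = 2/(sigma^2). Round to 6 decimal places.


For the 2-parameter normal family, the Fisher metric has:
  g11 = 1/sigma^2, g22 = 2/sigma^2.
sigma = 12, sigma^2 = 144.
g22 = 0.013889

0.013889


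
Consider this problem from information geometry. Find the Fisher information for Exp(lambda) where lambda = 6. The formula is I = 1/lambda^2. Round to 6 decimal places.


Fisher information for exponential: I(lambda) = 1/lambda^2.
lambda = 6, lambda^2 = 36.
I = 1/36 = 0.027778

0.027778


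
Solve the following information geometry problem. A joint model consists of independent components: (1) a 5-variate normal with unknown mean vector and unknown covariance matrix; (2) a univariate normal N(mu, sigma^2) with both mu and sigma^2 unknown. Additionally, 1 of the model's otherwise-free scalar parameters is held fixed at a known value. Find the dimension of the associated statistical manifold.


The dimension of a statistical manifold equals the number of free
(independent) real parameters of the model. For a product of independent
blocks the parameter counts add.
- 5-variate normal: 5 (mean) + 5*6/2 = 15 (symmetric covariance) = 20.
- normal (mu, sigma^2): 2.
Total = 20 + 2 = 22.
1 parameter(s) fixed at known values: 22 - 1 = 21.
Dimension = 21

21


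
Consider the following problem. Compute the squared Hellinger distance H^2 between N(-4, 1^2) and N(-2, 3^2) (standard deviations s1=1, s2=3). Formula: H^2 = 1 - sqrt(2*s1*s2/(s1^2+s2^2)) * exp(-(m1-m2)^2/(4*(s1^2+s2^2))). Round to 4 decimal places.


Squared Hellinger distance for Gaussians:
H^2 = 1 - sqrt(2*s1*s2/(s1^2+s2^2)) * exp(-(m1-m2)^2/(4*(s1^2+s2^2))).
s1^2 = 1, s2^2 = 9, s1^2+s2^2 = 10.
sqrt(2*1*3/(10)) = 0.774597.
(m1-m2)^2 = (-2)^2 = 4.
exp(-4/(4*10)) = exp(-0.1) = 0.904837.
H^2 = 1 - 0.774597*0.904837 = 0.2991

0.2991


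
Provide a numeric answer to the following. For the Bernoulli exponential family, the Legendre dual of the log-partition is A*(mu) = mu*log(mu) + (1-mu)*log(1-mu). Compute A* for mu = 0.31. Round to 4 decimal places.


Legendre transform for Bernoulli:
A*(mu) = mu*log(mu) + (1-mu)*log(1-mu).
mu = 0.31, 1-mu = 0.69.
mu*log(mu) = 0.31*log(0.31) = -0.363067.
(1-mu)*log(1-mu) = 0.69*log(0.69) = -0.256034.
A* = -0.363067 + -0.256034 = -0.6191

-0.6191


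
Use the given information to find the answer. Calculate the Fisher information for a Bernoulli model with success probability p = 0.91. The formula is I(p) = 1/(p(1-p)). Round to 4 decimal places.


For Bernoulli(p), Fisher information is I(p) = 1/(p*(1-p)).
p = 0.91, 1-p = 0.09.
p*(1-p) = 0.0819.
I(p) = 1/0.0819 = 12.2100

12.2100


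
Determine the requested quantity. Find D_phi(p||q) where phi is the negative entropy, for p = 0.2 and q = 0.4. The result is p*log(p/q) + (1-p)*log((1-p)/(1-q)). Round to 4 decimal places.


Bregman divergence with negative entropy generator:
D = p*log(p/q) + (1-p)*log((1-p)/(1-q)).
p = 0.2, q = 0.4.
p*log(p/q) = 0.2*log(0.2/0.4) = -0.138629.
(1-p)*log((1-p)/(1-q)) = 0.8*log(0.8/0.6) = 0.230146.
D = -0.138629 + 0.230146 = 0.0915

0.0915


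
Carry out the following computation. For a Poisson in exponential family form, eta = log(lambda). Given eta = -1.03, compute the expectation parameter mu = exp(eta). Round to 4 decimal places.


Expectation parameter for Poisson exponential family:
mu = exp(eta).
eta = -1.03.
mu = exp(-1.03) = 0.3570

0.3570


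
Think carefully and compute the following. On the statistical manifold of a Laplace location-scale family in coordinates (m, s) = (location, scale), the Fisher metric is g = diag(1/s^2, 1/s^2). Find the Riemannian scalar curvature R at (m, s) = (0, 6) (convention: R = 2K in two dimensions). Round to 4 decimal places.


The metric has the form g = (A dm^2 + B ds^2)/s^2 with A = 1, B = 1.
Substitute u = sqrt(A/B)*m: g = B*(du^2 + ds^2)/s^2, i.e. B times the
Poincare upper half-plane metric, which has constant Gaussian curvature -1.
Scaling a 2D metric by a constant c divides the Gaussian curvature by c,
so K = -1/B = -1/(1) = -1.0000 everywhere (the point (m, s) = (0, 6) is irrelevant:
the curvature is constant).
Scalar curvature in dimension 2: R = 2K = -2/(1) = -2.0000.

-2.0000


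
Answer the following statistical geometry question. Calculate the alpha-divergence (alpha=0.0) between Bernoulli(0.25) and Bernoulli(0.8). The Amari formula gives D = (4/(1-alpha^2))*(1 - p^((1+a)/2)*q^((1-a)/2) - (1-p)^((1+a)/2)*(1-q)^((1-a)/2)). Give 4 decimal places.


Amari alpha-divergence:
D = (4/(1-alpha^2))*(1 - p^((1+a)/2)*q^((1-a)/2) - (1-p)^((1+a)/2)*(1-q)^((1-a)/2)).
alpha = 0.0, p = 0.25, q = 0.8.
e1 = (1+alpha)/2 = 0.5, e2 = (1-alpha)/2 = 0.5.
t1 = p^e1 * q^e2 = 0.25^0.5 * 0.8^0.5 = 0.447214.
t2 = (1-p)^e1 * (1-q)^e2 = 0.75^0.5 * 0.2^0.5 = 0.387298.
4/(1-alpha^2) = 4.0.
D = 4.0*(1 - 0.447214 - 0.387298) = 0.6620

0.6620


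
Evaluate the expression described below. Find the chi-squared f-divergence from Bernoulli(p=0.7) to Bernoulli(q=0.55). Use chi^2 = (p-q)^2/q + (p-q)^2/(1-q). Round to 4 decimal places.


Chi-squared divergence between Bernoulli distributions:
chi^2 = (p-q)^2/q + (p-q)^2/(1-q).
p = 0.7, q = 0.55, p-q = 0.15.
(p-q)^2 = 0.0225.
term1 = 0.0225/0.55 = 0.040909.
term2 = 0.0225/0.45 = 0.05.
chi^2 = 0.040909 + 0.05 = 0.0909

0.0909


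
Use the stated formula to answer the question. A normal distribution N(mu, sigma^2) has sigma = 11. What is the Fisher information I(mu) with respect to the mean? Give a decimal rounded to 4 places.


The Fisher information for the mean of a normal distribution is I(mu) = 1/sigma^2.
sigma = 11, so sigma^2 = 121.
I(mu) = 1/121 = 0.0083

0.0083


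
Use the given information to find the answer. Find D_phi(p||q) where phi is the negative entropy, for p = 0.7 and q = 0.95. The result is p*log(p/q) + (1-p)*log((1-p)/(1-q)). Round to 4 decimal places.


Bregman divergence with negative entropy generator:
D = p*log(p/q) + (1-p)*log((1-p)/(1-q)).
p = 0.7, q = 0.95.
p*log(p/q) = 0.7*log(0.7/0.95) = -0.213767.
(1-p)*log((1-p)/(1-q)) = 0.3*log(0.3/0.05) = 0.537528.
D = -0.213767 + 0.537528 = 0.3238

0.3238


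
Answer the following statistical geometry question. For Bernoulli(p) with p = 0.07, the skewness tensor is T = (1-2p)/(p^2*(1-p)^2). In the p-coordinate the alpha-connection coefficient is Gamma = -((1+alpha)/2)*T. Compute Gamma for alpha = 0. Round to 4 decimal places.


Skewness (Amari-Chentsov) tensor: T = (1-2p)/(p^2*(1-p)^2).
p = 0.07, 1-2p = 0.86, p^2 = 0.0049, (1-p)^2 = 0.8649.
T = 0.86/(0.0049 * 0.8649) = 202.92543.
In the p-coordinate, Gamma^(alpha) = Gamma^(0) - (alpha/2)*T with Gamma^(0) = (1/2)*g'(p) = -T/2,
so Gamma^(alpha) = -((1+alpha)/2)*T.
alpha = 0, -(1+alpha)/2 = -0.5.
Gamma = -0.5 * 202.92543 = -101.4627

-101.4627


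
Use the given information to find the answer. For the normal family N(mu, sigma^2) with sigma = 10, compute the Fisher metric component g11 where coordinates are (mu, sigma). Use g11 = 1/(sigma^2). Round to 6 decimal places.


For the 2-parameter normal family, the Fisher metric has:
  g11 = 1/sigma^2, g22 = 2/sigma^2.
sigma = 10, sigma^2 = 100.
g11 = 0.010000

0.010000


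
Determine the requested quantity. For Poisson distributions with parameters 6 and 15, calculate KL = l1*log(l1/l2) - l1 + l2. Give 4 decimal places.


KL divergence for Poisson:
KL = l1*log(l1/l2) - l1 + l2.
l1 = 6, l2 = 15.
log(6/15) = -0.916291.
l1*log(l1/l2) = 6 * -0.916291 = -5.497744.
KL = -5.497744 - 6 + 15 = 3.5023

3.5023


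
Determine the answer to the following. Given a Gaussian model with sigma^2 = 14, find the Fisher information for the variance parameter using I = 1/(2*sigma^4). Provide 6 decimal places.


Fisher information for variance: I(sigma^2) = 1/(2*sigma^4).
sigma^2 = 14, so sigma^4 = 196.
I = 1/(2*196) = 1/392 = 0.002551

0.002551


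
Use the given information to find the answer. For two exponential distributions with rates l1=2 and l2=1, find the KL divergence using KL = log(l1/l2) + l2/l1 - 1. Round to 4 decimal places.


KL divergence for exponential family:
KL = log(l1/l2) + l2/l1 - 1.
log(2/1) = 0.693147.
1/2 = 0.5.
KL = 0.693147 + 0.5 - 1 = 0.1931

0.1931


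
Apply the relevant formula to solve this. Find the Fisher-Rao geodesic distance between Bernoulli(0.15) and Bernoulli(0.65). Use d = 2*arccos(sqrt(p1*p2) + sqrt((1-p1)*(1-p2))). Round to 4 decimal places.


Geodesic distance on Bernoulli manifold:
d(p1,p2) = 2*arccos(sqrt(p1*p2) + sqrt((1-p1)*(1-p2))).
sqrt(p1*p2) = sqrt(0.15*0.65) = 0.31225.
sqrt((1-p1)*(1-p2)) = sqrt(0.85*0.35) = 0.545436.
arg = 0.31225 + 0.545436 = 0.857686.
d = 2*arccos(0.857686) = 1.0801

1.0801


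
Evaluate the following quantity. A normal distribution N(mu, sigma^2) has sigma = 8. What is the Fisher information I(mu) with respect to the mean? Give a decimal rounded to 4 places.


The Fisher information for the mean of a normal distribution is I(mu) = 1/sigma^2.
sigma = 8, so sigma^2 = 64.
I(mu) = 1/64 = 0.0156

0.0156
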